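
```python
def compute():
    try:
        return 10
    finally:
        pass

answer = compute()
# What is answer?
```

Step-by-step execution trace:
1. `compute()` enters try: `return 10` sets pending return value 10.
2. Before returning, `finally: pass` runs (no effect).
3. compute() returns 10 → answer = 10.
Result: 10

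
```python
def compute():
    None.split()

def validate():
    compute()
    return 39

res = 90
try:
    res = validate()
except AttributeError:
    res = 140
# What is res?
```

Step-by-step execution trace:
1. res starts at 90.
2. try: `validate()` calls `compute()`.
3. `compute()` evaluates `None.split()`, which raises AttributeError; it propagates through validate (uncaught).
4. `return 39` in validate is not reached; the assignment to res does not complete.
5. `except AttributeError` matches → res = 140.
Result: 140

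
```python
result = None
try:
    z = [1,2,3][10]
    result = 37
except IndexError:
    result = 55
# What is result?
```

Step-by-step execution trace:
1. `z = [1,2,3][10]` raises IndexError.
2. `result = 37` is not reached.
3. `except IndexError` matches → result = 55.
Result: 55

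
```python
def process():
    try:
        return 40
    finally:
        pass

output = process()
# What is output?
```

Step-by-step execution trace:
1. `process()` enters try: `return 40` sets pending return value 40.
2. Before returning, `finally: pass` runs (no effect).
3. process() returns 40 → output = 40.
Result: 40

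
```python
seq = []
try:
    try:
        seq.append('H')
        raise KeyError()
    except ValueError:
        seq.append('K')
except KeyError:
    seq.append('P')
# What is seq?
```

Step-by-step execution trace:
1. Inner try: `seq.append('H')` → seq = ['H'].
2. `raise KeyError()` raises KeyError.
3. Inner `except ValueError` does not match KeyError; exception propagates to outer try.
4. Outer `except KeyError` matches → `seq.append('P')` → seq = ['H', 'P'].
Result: ['H', 'P']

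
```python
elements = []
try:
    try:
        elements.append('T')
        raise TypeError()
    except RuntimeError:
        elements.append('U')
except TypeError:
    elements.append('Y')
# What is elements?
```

Step-by-step execution trace:
1. Inner try: `elements.append('T')` → elements = ['T'].
2. `raise TypeError()` raises TypeError.
3. Inner `except RuntimeError` does not match TypeError; exception propagates to outer try.
4. Outer `except TypeError` matches → `elements.append('Y')` → elements = ['T', 'Y'].
Result: ['T', 'Y']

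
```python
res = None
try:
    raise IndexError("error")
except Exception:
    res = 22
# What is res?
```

Step-by-step execution trace:
1. `raise IndexError(...)` raises IndexError.
2. `except Exception` matches (IndexError is a subclass of Exception) → res = 22.
Result: 22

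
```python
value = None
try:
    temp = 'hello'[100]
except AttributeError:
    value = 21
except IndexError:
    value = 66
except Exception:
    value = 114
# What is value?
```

Step-by-step execution trace:
1. `temp = 'hello'[100]` raises IndexError.
2. `except AttributeError` does not match IndexError; skipped.
3. `except IndexError` matches → value = 66.
4. Remaining except clauses are skipped.
Result: 66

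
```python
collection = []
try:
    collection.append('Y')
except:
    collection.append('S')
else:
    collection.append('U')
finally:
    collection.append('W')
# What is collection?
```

Step-by-step execution trace:
1. try: `collection.append('Y')` → collection = ['Y']. No exception raised.
2. `except` is skipped.
3. `else` runs: `collection.append('U')` → collection = ['Y', 'U'].
4. `finally` always runs: `collection.append('W')` → collection = ['Y', 'U', 'W'].
Result: ['Y', 'U', 'W']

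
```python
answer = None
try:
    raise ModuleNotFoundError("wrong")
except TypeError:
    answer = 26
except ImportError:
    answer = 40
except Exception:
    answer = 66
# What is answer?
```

Step-by-step execution trace:
1. `raise ModuleNotFoundError(...)` raises ModuleNotFoundError.
2. `except TypeError` does not match (ModuleNotFoundError is not a subclass of TypeError); skipped.
3. `except ImportError` matches (ModuleNotFoundError is a subclass of ImportError) → answer = 40.
4. `except Exception` is not reached.
Result: 40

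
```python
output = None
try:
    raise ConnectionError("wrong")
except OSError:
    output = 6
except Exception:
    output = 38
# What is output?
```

Step-by-step execution trace:
1. `raise ConnectionError(...)` raises ConnectionError.
2. `except OSError` matches (ConnectionError is a subclass of OSError) → output = 6.
3. `except Exception` is not reached.
Result: 6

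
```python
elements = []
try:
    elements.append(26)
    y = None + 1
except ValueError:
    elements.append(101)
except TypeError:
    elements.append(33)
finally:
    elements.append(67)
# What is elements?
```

Step-by-step execution trace:
1. try: `elements.append(26)` → elements = [26].
2. `y = None + 1` raises TypeError.
3. `except ValueError` does not match TypeError; skipped.
4. `except TypeError` matches → `elements.append(33)` → elements = [26, 33].
5. finally always runs: `elements.append(67)` → elements = [26, 33, 67].
Result: [26, 33, 67]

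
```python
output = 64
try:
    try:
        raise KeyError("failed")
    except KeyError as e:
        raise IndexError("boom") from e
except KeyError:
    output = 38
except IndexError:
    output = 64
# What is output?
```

Step-by-step execution trace:
1. Inner try raises KeyError; inner `except KeyError as e` catches it.
2. `raise IndexError(...) from e` raises IndexError (KeyError is attached as __cause__, but only IndexError is active).
3. Outer `except KeyError` does not match IndexError; skipped.
4. Outer `except IndexError` matches → output = 64.
Result: 64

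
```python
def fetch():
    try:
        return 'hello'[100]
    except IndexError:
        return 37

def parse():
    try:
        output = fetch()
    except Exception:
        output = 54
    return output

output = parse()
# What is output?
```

Step-by-step execution trace:
1. `parse()` calls `fetch()`.
2. In fetch: `'hello'[100]` raises IndexError; `except IndexError` catches it → returns 37.
3. In parse: `output = fetch()` → output = 37. No exception reaches parse.
4. `except Exception` is skipped; parse returns 37.
5. output = 37.
Result: 37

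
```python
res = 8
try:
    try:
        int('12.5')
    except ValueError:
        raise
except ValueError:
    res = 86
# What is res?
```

Step-by-step execution trace:
1. Inner try: `int('12.5')` raises ValueError.
2. Inner `except ValueError` matches; bare `raise` re-raises the same ValueError.
3. Outer `except ValueError` matches → res = 86.
Result: 86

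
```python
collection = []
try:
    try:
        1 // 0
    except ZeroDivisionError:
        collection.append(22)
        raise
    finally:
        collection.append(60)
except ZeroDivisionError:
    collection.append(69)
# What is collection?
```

Step-by-step execution trace:
1. Inner try: `1 // 0` raises ZeroDivisionError.
2. Inner `except ZeroDivisionError` matches → `collection.append(22)` → collection = [22].
3. bare `raise` re-raises ZeroDivisionError.
4. Inner `finally` runs during unwinding: `collection.append(60)` → collection = [22, 60].
5. Outer `except ZeroDivisionError` matches → `collection.append(69)` → collection = [22, 60, 69].
Result: [22, 60, 69]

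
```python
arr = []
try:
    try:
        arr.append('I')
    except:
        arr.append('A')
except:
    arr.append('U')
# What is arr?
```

Step-by-step execution trace:
1. Inner try: `arr.append('I')` → arr = ['I']. No exception raised.
2. Inner `except` is skipped.
3. Inner try completes normally; outer `except` is skipped.
Result: ['I']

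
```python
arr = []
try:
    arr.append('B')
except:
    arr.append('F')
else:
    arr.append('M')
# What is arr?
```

Step-by-step execution trace:
1. try: `arr.append('B')` → arr = ['B']. No exception raised.
2. `except` is skipped.
3. `else` runs (try completed without exception): `arr.append('M')` → arr = ['B', 'M'].
Result: ['B', 'M']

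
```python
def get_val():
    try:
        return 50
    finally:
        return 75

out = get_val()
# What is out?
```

Step-by-step execution trace:
1. `get_val()` enters try: `return 50` sets pending return value 50.
2. Before returning, `finally: return 75` runs and overrides the pending return.
3. get_val() returns 75 → out = 75.
Result: 75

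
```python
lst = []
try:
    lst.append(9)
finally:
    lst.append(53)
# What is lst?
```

Step-by-step execution trace:
1. try: `lst.append(9)` → lst = [9].
2. The try body completes without raising.
3. finally always runs: `lst.append(53)` → lst = [9, 53].
Result: [9, 53]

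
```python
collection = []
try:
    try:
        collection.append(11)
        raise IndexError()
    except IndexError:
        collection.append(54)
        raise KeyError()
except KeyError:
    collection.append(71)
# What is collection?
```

Step-by-step execution trace:
1. Inner try: `collection.append(11)` → collection = [11].
2. `raise IndexError()` raises IndexError.
3. Inner `except IndexError` matches → `collection.append(54)` → collection = [11, 54].
4. `raise KeyError()` raises KeyError; propagates to outer try.
5. Outer `except KeyError` matches → `collection.append(71)` → collection = [11, 54, 71].
Result: [11, 54, 71]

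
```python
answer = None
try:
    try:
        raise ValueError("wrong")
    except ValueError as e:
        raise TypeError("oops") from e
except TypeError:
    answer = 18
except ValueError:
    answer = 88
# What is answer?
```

Step-by-step execution trace:
1. Inner try raises ValueError; inner `except ValueError as e` catches it.
2. `raise TypeError(...) from e` raises TypeError (ValueError is attached as __cause__, but only TypeError is active).
3. Outer `except TypeError` matches → answer = 18.
4. `except ValueError` is not reached.
Result: 18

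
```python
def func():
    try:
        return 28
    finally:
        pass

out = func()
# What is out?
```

Step-by-step execution trace:
1. `func()` enters try: `return 28` sets pending return value 28.
2. Before returning, `finally: pass` runs (no effect).
3. func() returns 28 → out = 28.
Result: 28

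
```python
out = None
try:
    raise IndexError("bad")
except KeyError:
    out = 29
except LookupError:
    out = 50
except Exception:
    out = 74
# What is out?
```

Step-by-step execution trace:
1. `raise IndexError(...)` raises IndexError.
2. `except KeyError` does not match (IndexError is not a subclass of KeyError); skipped.
3. `except LookupError` matches (IndexError is a subclass of LookupError) → out = 50.
4. `except Exception` is not reached.
Result: 50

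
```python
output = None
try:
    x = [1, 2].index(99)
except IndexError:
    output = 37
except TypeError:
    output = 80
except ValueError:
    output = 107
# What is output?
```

Step-by-step execution trace:
1. `x = [1, 2].index(99)` raises ValueError.
2. `except IndexError` does not match ValueError; skipped.
3. `except TypeError` does not match ValueError; skipped.
4. `except ValueError` matches → output = 107.
Result: 107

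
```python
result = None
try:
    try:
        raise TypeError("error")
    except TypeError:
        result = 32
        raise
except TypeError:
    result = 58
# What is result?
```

Step-by-step execution trace:
1. Inner try: `raise TypeError("error")` raises TypeError.
2. Inner `except TypeError` matches → result = 32.
3. bare `raise` re-raises the same TypeError.
4. Outer `except TypeError` matches → result = 58.
Result: 58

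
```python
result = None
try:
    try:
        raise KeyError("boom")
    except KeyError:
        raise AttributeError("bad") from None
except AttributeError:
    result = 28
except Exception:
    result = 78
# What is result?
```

Step-by-step execution trace:
1. Inner try raises KeyError; inner `except KeyError` catches it.
2. `raise AttributeError(...) from None` raises AttributeError (from None suppresses __context__, but the active exception is still AttributeError).
3. Outer `except AttributeError` matches → result = 28.
4. `except Exception` is not reached.
Result: 28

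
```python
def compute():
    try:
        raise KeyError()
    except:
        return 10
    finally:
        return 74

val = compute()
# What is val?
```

Step-by-step execution trace:
1. `compute()` enters try: `raise KeyError()` raises KeyError.
2. bare `except` matches → `return 10` sets pending return value 10.
3. Before returning, `finally: return 74` runs and overrides the pending return.
4. compute() returns 74 → val = 74.
Result: 74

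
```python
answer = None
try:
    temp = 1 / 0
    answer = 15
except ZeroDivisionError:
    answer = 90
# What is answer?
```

Step-by-step execution trace:
1. `temp = 1 / 0` raises ZeroDivisionError.
2. `answer = 15` is not reached.
3. `except ZeroDivisionError` matches → answer = 90.
Result: 90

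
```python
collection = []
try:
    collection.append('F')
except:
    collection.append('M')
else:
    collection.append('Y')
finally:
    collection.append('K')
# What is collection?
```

Step-by-step execution trace:
1. try: `collection.append('F')` → collection = ['F']. No exception raised.
2. `except` is skipped.
3. `else` runs: `collection.append('Y')` → collection = ['F', 'Y'].
4. `finally` always runs: `collection.append('K')` → collection = ['F', 'Y', 'K'].
Result: ['F', 'Y', 'K']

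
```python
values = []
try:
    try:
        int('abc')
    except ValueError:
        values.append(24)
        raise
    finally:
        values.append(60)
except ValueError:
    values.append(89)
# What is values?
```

Step-by-step execution trace:
1. Inner try: `int('abc')` raises ValueError.
2. Inner `except ValueError` matches → `values.append(24)` → values = [24].
3. bare `raise` re-raises ValueError.
4. Inner `finally` runs during unwinding: `values.append(60)` → values = [24, 60].
5. Outer `except ValueError` matches → `values.append(89)` → values = [24, 60, 89].
Result: [24, 60, 89]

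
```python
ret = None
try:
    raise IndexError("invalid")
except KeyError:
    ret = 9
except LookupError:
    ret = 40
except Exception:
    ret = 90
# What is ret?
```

Step-by-step execution trace:
1. `raise IndexError(...)` raises IndexError.
2. `except KeyError` does not match (IndexError is not a subclass of KeyError); skipped.
3. `except LookupError` matches (IndexError is a subclass of LookupError) → ret = 40.
4. `except Exception` is not reached.
Result: 40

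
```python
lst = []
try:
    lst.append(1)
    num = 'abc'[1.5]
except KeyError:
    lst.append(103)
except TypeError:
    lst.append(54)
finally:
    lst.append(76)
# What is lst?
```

Step-by-step execution trace:
1. try: `lst.append(1)` → lst = [1].
2. `num = 'abc'[1.5]` raises TypeError.
3. `except KeyError` does not match TypeError; skipped.
4. `except TypeError` matches → `lst.append(54)` → lst = [1, 54].
5. finally always runs: `lst.append(76)` → lst = [1, 54, 76].
Result: [1, 54, 76]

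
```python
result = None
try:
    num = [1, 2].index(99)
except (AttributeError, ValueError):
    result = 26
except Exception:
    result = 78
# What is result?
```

Step-by-step execution trace:
1. `num = [1, 2].index(99)` raises ValueError.
2. `except (AttributeError, ValueError)` matches (ValueError is in the tuple) → result = 26.
3. `except Exception` is not reached.
Result: 26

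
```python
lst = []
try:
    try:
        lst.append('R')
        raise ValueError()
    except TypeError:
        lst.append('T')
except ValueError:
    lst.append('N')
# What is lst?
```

Step-by-step execution trace:
1. Inner try: `lst.append('R')` → lst = ['R'].
2. `raise ValueError()` raises ValueError.
3. Inner `except TypeError` does not match ValueError; exception propagates to outer try.
4. Outer `except ValueError` matches → `lst.append('N')` → lst = ['R', 'N'].
Result: ['R', 'N']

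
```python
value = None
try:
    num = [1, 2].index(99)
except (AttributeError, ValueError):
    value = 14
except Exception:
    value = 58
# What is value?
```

Step-by-step execution trace:
1. `num = [1, 2].index(99)` raises ValueError.
2. `except (AttributeError, ValueError)` matches (ValueError is in the tuple) → value = 14.
3. `except Exception` is not reached.
Result: 14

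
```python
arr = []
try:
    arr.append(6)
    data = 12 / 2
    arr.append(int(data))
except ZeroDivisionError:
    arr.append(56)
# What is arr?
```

Step-by-step execution trace:
1. try: `arr.append(6)` → arr = [6].
2. `data = 12 / 2` → data = 6.0. No exception raised.
3. `arr.append(int(data))` → arr = [6, 6].
4. `except ZeroDivisionError` is skipped (no exception was raised).
Result: [6, 6]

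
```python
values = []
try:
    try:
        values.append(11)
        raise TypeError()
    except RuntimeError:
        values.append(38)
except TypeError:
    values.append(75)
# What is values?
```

Step-by-step execution trace:
1. Inner try: `values.append(11)` → values = [11].
2. `raise TypeError()` raises TypeError.
3. Inner `except RuntimeError` does not match TypeError; exception propagates to outer try.
4. Outer `except TypeError` matches → `values.append(75)` → values = [11, 75].
Result: [11, 75]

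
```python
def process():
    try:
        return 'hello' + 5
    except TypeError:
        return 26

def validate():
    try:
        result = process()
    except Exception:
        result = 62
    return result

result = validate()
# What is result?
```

Step-by-step execution trace:
1. `validate()` calls `process()`.
2. In process: `'hello' + 5` raises TypeError; `except TypeError` catches it → returns 26.
3. In validate: `result = process()` → result = 26. No exception reaches validate.
4. `except Exception` is skipped; validate returns 26.
5. result = 26.
Result: 26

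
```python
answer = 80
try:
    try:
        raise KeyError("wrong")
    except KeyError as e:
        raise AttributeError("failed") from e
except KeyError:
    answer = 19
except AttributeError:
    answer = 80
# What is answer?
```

Step-by-step execution trace:
1. Inner try raises KeyError; inner `except KeyError as e` catches it.
2. `raise AttributeError(...) from e` raises AttributeError (KeyError is attached as __cause__, but only AttributeError is active).
3. Outer `except KeyError` does not match AttributeError; skipped.
4. Outer `except AttributeError` matches → answer = 80.
Result: 80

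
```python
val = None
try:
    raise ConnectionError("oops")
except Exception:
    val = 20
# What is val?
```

Step-by-step execution trace:
1. `raise ConnectionError(...)` raises ConnectionError.
2. `except Exception` matches (ConnectionError is a subclass of Exception) → val = 20.
Result: 20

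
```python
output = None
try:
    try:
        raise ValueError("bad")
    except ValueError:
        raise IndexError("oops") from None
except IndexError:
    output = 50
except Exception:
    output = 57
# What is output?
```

Step-by-step execution trace:
1. Inner try raises ValueError; inner `except ValueError` catches it.
2. `raise IndexError(...) from None` raises IndexError (from None suppresses __context__, but the active exception is still IndexError).
3. Outer `except IndexError` matches → output = 50.
4. `except Exception` is not reached.
Result: 50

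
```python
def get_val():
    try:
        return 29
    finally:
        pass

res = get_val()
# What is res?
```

Step-by-step execution trace:
1. `get_val()` enters try: `return 29` sets pending return value 29.
2. Before returning, `finally: pass` runs (no effect).
3. get_val() returns 29 → res = 29.
Result: 29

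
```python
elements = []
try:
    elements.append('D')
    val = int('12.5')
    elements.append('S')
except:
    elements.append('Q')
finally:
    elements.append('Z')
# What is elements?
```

Step-by-step execution trace:
1. try: `elements.append('D')` → elements = ['D'].
2. `val = int('12.5')` raises ValueError; `elements.append('S')` is not reached.
3. bare `except` matches → `elements.append('Q')` → elements = ['D', 'Q'].
4. finally always runs: `elements.append('Z')` → elements = ['D', 'Q', 'Z'].
Result: ['D', 'Q', 'Z']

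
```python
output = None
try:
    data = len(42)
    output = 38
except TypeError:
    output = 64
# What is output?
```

Step-by-step execution trace:
1. `data = len(42)` raises TypeError.
2. `output = 38` is not reached.
3. `except TypeError` matches → output = 64.
Result: 64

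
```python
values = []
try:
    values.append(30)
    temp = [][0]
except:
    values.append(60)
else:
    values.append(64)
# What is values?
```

Step-by-step execution trace:
1. try: `values.append(30)` → values = [30].
2. `temp = [][0]` raises IndexError.
3. bare `except` matches → `values.append(60)` → values = [30, 60].
4. `else` is skipped (an exception was raised).
Result: [30, 60]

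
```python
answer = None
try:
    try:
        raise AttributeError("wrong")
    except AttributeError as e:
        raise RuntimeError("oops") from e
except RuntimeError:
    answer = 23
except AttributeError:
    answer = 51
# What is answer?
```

Step-by-step execution trace:
1. Inner try raises AttributeError; inner `except AttributeError as e` catches it.
2. `raise RuntimeError(...) from e` raises RuntimeError (AttributeError is attached as __cause__, but only RuntimeError is active).
3. Outer `except RuntimeError` matches → answer = 23.
4. `except AttributeError` is not reached.
Result: 23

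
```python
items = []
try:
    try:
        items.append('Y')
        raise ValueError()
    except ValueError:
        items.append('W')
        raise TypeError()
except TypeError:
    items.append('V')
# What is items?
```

Step-by-step execution trace:
1. Inner try: `items.append('Y')` → items = ['Y'].
2. `raise ValueError()` raises ValueError.
3. Inner `except ValueError` matches → `items.append('W')` → items = ['Y', 'W'].
4. `raise TypeError()` raises TypeError; propagates to outer try.
5. Outer `except TypeError` matches → `items.append('V')` → items = ['Y', 'W', 'V'].
Result: ['Y', 'W', 'V']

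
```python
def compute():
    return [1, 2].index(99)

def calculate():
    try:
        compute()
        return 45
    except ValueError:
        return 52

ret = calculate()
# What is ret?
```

Step-by-step execution trace:
1. `calculate()` calls `compute()`.
2. `compute()` evaluates `[1, 2].index(99)`, which raises ValueError; it propagates to the caller.
3. `return 45` is not reached.
4. `except ValueError` in calculate matches → returns 52.
5. ret = 52.
Result: 52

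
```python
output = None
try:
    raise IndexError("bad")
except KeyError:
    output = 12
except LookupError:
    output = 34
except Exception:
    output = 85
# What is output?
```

Step-by-step execution trace:
1. `raise IndexError(...)` raises IndexError.
2. `except KeyError` does not match (IndexError is not a subclass of KeyError); skipped.
3. `except LookupError` matches (IndexError is a subclass of LookupError) → output = 34.
4. `except Exception` is not reached.
Result: 34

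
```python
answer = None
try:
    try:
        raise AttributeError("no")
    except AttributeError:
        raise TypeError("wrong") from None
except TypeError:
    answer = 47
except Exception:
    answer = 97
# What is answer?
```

Step-by-step execution trace:
1. Inner try raises AttributeError; inner `except AttributeError` catches it.
2. `raise TypeError(...) from None` raises TypeError (from None suppresses __context__, but the active exception is still TypeError).
3. Outer `except TypeError` matches → answer = 47.
4. `except Exception` is not reached.
Result: 47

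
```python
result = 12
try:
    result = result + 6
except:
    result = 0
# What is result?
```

Step-by-step execution trace:
1. result starts at 12.
2. try: `result = result + 6` → result = 18. No exception raised.
3. `except` is skipped.
Result: 18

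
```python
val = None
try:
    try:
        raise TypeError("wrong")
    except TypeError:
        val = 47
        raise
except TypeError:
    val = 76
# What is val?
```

Step-by-step execution trace:
1. Inner try: `raise TypeError("wrong")` raises TypeError.
2. Inner `except TypeError` matches → val = 47.
3. bare `raise` re-raises the same TypeError.
4. Outer `except TypeError` matches → val = 76.
Result: 76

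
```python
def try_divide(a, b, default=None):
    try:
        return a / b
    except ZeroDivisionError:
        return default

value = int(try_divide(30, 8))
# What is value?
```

Step-by-step execution trace:
1. `try_divide(30, 8)` enters try: `return 30 / 8` → returns 3.75. No exception raised.
2. `except ZeroDivisionError` is skipped.
3. `int(3.75)` → 3 → value = 3.
Result: 3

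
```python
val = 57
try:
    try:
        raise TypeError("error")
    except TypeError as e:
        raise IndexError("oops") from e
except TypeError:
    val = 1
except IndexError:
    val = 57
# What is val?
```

Step-by-step execution trace:
1. Inner try raises TypeError; inner `except TypeError as e` catches it.
2. `raise IndexError(...) from e` raises IndexError (TypeError is attached as __cause__, but only IndexError is active).
3. Outer `except TypeError` does not match IndexError; skipped.
4. Outer `except IndexError` matches → val = 57.
Result: 57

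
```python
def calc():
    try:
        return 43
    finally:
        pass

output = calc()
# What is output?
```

Step-by-step execution trace:
1. `calc()` enters try: `return 43` sets pending return value 43.
2. Before returning, `finally: pass` runs (no effect).
3. calc() returns 43 → output = 43.
Result: 43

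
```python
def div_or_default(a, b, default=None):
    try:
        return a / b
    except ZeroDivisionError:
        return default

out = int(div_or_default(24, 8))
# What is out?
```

Step-by-step execution trace:
1. `div_or_default(24, 8)` enters try: `return 24 / 8` → returns 3.0. No exception raised.
2. `except ZeroDivisionError` is skipped.
3. `int(3.0)` → 3 → out = 3.
Result: 3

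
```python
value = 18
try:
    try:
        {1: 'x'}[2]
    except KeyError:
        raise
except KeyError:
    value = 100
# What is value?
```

Step-by-step execution trace:
1. Inner try: `{1: 'x'}[2]` raises KeyError.
2. Inner `except KeyError` matches; bare `raise` re-raises the same KeyError.
3. Outer `except KeyError` matches → value = 100.
Result: 100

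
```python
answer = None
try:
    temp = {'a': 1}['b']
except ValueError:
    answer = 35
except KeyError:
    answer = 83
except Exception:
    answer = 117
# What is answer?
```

Step-by-step execution trace:
1. `temp = {'a': 1}['b']` raises KeyError.
2. `except ValueError` does not match KeyError; skipped.
3. `except KeyError` matches → answer = 83.
4. Remaining except clauses are skipped.
Result: 83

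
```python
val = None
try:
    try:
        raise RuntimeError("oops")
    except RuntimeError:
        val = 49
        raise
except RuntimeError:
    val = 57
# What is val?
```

Step-by-step execution trace:
1. Inner try: `raise RuntimeError("oops")` raises RuntimeError.
2. Inner `except RuntimeError` matches → val = 49.
3. bare `raise` re-raises the same RuntimeError.
4. Outer `except RuntimeError` matches → val = 57.
Result: 57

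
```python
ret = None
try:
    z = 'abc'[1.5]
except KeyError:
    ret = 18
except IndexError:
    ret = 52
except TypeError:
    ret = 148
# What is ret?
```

Step-by-step execution trace:
1. `z = 'abc'[1.5]` raises TypeError.
2. `except KeyError` does not match TypeError; skipped.
3. `except IndexError` does not match TypeError; skipped.
4. `except TypeError` matches → ret = 148.
Result: 148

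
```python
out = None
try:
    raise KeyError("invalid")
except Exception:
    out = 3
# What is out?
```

Step-by-step execution trace:
1. `raise KeyError(...)` raises KeyError.
2. `except Exception` matches (KeyError is a subclass of Exception) → out = 3.
Result: 3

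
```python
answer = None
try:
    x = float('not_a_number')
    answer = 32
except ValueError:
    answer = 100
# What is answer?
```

Step-by-step execution trace:
1. `x = float('not_a_number')` raises ValueError.
2. `answer = 32` is not reached.
3. `except ValueError` matches → answer = 100.
Result: 100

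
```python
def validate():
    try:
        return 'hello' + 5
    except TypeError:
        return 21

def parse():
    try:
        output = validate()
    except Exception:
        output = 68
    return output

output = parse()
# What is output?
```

Step-by-step execution trace:
1. `parse()` calls `validate()`.
2. In validate: `'hello' + 5` raises TypeError; `except TypeError` catches it → returns 21.
3. In parse: `output = validate()` → output = 21. No exception reaches parse.
4. `except Exception` is skipped; parse returns 21.
5. output = 21.
Result: 21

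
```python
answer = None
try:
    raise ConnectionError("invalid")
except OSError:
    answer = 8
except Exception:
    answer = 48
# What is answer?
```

Step-by-step execution trace:
1. `raise ConnectionError(...)` raises ConnectionError.
2. `except OSError` matches (ConnectionError is a subclass of OSError) → answer = 8.
3. `except Exception` is not reached.
Result: 8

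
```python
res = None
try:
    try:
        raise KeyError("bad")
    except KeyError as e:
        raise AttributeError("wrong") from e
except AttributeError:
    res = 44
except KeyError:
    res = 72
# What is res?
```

Step-by-step execution trace:
1. Inner try raises KeyError; inner `except KeyError as e` catches it.
2. `raise AttributeError(...) from e` raises AttributeError (KeyError is attached as __cause__, but only AttributeError is active).
3. Outer `except AttributeError` matches → res = 44.
4. `except KeyError` is not reached.
Result: 44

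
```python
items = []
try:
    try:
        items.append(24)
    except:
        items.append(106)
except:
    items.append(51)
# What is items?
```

Step-by-step execution trace:
1. Inner try: `items.append(24)` → items = [24]. No exception raised.
2. Inner `except` is skipped.
3. Inner try completes normally; outer `except` is skipped.
Result: [24]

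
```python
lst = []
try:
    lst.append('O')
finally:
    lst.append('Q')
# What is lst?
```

Step-by-step execution trace:
1. try: `lst.append('O')` → lst = ['O'].
2. The try body completes without raising.
3. finally always runs: `lst.append('Q')` → lst = ['O', 'Q'].
Result: ['O', 'Q']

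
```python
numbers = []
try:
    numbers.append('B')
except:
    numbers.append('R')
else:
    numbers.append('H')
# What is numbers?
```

Step-by-step execution trace:
1. try: `numbers.append('B')` → numbers = ['B']. No exception raised.
2. `except` is skipped.
3. `else` runs (try completed without exception): `numbers.append('H')` → numbers = ['B', 'H'].
Result: ['B', 'H']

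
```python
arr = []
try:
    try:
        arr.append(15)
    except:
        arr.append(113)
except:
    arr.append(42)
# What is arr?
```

Step-by-step execution trace:
1. Inner try: `arr.append(15)` → arr = [15]. No exception raised.
2. Inner `except` is skipped.
3. Inner try completes normally; outer `except` is skipped.
Result: [15]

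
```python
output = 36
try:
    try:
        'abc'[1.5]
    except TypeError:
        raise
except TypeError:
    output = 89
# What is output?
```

Step-by-step execution trace:
1. Inner try: `'abc'[1.5]` raises TypeError.
2. Inner `except TypeError` matches; bare `raise` re-raises the same TypeError.
3. Outer `except TypeError` matches → output = 89.
Result: 89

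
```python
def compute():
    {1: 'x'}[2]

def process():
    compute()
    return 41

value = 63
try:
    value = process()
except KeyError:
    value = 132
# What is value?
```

Step-by-step execution trace:
1. value starts at 63.
2. try: `process()` calls `compute()`.
3. `compute()` evaluates `{1: 'x'}[2]`, which raises KeyError; it propagates through process (uncaught).
4. `return 41` in process is not reached; the assignment to value does not complete.
5. `except KeyError` matches → value = 132.
Result: 132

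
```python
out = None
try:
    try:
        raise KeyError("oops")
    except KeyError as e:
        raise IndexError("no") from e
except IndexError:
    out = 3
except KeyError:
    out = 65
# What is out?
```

Step-by-step execution trace:
1. Inner try raises KeyError; inner `except KeyError as e` catches it.
2. `raise IndexError(...) from e` raises IndexError (KeyError is attached as __cause__, but only IndexError is active).
3. Outer `except IndexError` matches → out = 3.
4. `except KeyError` is not reached.
Result: 3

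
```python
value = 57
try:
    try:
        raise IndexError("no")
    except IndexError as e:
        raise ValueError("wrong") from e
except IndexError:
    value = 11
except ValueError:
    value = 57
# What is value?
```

Step-by-step execution trace:
1. Inner try raises IndexError; inner `except IndexError as e` catches it.
2. `raise ValueError(...) from e` raises ValueError (IndexError is attached as __cause__, but only ValueError is active).
3. Outer `except IndexError` does not match ValueError; skipped.
4. Outer `except ValueError` matches → value = 57.
Result: 57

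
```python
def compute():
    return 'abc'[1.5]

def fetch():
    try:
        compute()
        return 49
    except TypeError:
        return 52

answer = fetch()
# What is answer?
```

Step-by-step execution trace:
1. `fetch()` calls `compute()`.
2. `compute()` evaluates `'abc'[1.5]`, which raises TypeError; it propagates to the caller.
3. `return 49` is not reached.
4. `except TypeError` in fetch matches → returns 52.
5. answer = 52.
Result: 52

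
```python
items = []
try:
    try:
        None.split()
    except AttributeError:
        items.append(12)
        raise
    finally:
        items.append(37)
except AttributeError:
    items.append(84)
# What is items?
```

Step-by-step execution trace:
1. Inner try: `None.split()` raises AttributeError.
2. Inner `except AttributeError` matches → `items.append(12)` → items = [12].
3. bare `raise` re-raises AttributeError.
4. Inner `finally` runs during unwinding: `items.append(37)` → items = [12, 37].
5. Outer `except AttributeError` matches → `items.append(84)` → items = [12, 37, 84].
Result: [12, 37, 84]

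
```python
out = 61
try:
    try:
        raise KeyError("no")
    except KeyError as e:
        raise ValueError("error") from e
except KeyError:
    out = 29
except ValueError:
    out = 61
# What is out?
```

Step-by-step execution trace:
1. Inner try raises KeyError; inner `except KeyError as e` catches it.
2. `raise ValueError(...) from e` raises ValueError (KeyError is attached as __cause__, but only ValueError is active).
3. Outer `except KeyError` does not match ValueError; skipped.
4. Outer `except ValueError` matches → out = 61.
Result: 61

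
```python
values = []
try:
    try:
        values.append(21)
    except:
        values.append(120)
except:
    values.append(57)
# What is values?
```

Step-by-step execution trace:
1. Inner try: `values.append(21)` → values = [21]. No exception raised.
2. Inner `except` is skipped.
3. Inner try completes normally; outer `except` is skipped.
Result: [21]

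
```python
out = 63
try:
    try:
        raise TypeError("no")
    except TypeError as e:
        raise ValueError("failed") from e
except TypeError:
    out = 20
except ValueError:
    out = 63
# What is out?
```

Step-by-step execution trace:
1. Inner try raises TypeError; inner `except TypeError as e` catches it.
2. `raise ValueError(...) from e` raises ValueError (TypeError is attached as __cause__, but only ValueError is active).
3. Outer `except TypeError` does not match ValueError; skipped.
4. Outer `except ValueError` matches → out = 63.
Result: 63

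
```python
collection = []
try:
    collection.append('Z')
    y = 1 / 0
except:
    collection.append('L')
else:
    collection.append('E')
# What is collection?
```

Step-by-step execution trace:
1. try: `collection.append('Z')` → collection = ['Z'].
2. `y = 1 / 0` raises ZeroDivisionError.
3. bare `except` matches → `collection.append('L')` → collection = ['Z', 'L'].
4. `else` is skipped (an exception was raised).
Result: ['Z', 'L']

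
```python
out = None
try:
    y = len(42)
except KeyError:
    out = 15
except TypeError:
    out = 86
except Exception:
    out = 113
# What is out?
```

Step-by-step execution trace:
1. `y = len(42)` raises TypeError.
2. `except KeyError` does not match TypeError; skipped.
3. `except TypeError` matches → out = 86.
4. Remaining except clauses are skipped.
Result: 86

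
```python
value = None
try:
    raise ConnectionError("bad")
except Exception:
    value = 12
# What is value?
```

Step-by-step execution trace:
1. `raise ConnectionError(...)` raises ConnectionError.
2. `except Exception` matches (ConnectionError is a subclass of Exception) → value = 12.
Result: 12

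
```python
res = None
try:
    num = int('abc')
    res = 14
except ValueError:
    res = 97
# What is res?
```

Step-by-step execution trace:
1. `num = int('abc')` raises ValueError.
2. `res = 14` is not reached.
3. `except ValueError` matches → res = 97.
Result: 97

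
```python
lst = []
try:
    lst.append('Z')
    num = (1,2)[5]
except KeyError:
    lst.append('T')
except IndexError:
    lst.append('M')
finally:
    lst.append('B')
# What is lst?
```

Step-by-step execution trace:
1. try: `lst.append('Z')` → lst = ['Z'].
2. `num = (1,2)[5]` raises IndexError.
3. `except KeyError` does not match IndexError; skipped.
4. `except IndexError` matches → `lst.append('M')` → lst = ['Z', 'M'].
5. finally always runs: `lst.append('B')` → lst = ['Z', 'M', 'B'].
Result: ['Z', 'M', 'B']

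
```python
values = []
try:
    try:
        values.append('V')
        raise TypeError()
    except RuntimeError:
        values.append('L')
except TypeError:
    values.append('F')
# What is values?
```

Step-by-step execution trace:
1. Inner try: `values.append('V')` → values = ['V'].
2. `raise TypeError()` raises TypeError.
3. Inner `except RuntimeError` does not match TypeError; exception propagates to outer try.
4. Outer `except TypeError` matches → `values.append('F')` → values = ['V', 'F'].
Result: ['V', 'F']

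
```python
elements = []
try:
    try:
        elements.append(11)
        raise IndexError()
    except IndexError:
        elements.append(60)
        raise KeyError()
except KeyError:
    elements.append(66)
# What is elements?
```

Step-by-step execution trace:
1. Inner try: `elements.append(11)` → elements = [11].
2. `raise IndexError()` raises IndexError.
3. Inner `except IndexError` matches → `elements.append(60)` → elements = [11, 60].
4. `raise KeyError()` raises KeyError; propagates to outer try.
5. Outer `except KeyError` matches → `elements.append(66)` → elements = [11, 60, 66].
Result: [11, 60, 66]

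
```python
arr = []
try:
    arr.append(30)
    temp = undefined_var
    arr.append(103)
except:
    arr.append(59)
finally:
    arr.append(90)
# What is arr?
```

Step-by-step execution trace:
1. try: `arr.append(30)` → arr = [30].
2. `temp = undefined_var` raises NameError; `arr.append(103)` is not reached.
3. bare `except` matches → `arr.append(59)` → arr = [30, 59].
4. finally always runs: `arr.append(90)` → arr = [30, 59, 90].
Result: [30, 59, 90]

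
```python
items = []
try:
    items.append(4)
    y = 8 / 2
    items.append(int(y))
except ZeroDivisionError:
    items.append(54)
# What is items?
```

Step-by-step execution trace:
1. try: `items.append(4)` → items = [4].
2. `y = 8 / 2` → y = 4.0. No exception raised.
3. `items.append(int(y))` → items = [4, 4].
4. `except ZeroDivisionError` is skipped (no exception was raised).
Result: [4, 4]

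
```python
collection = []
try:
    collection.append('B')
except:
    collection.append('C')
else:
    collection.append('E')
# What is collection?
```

Step-by-step execution trace:
1. try: `collection.append('B')` → collection = ['B']. No exception raised.
2. `except` is skipped.
3. `else` runs (try completed without exception): `collection.append('E')` → collection = ['B', 'E'].
Result: ['B', 'E']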